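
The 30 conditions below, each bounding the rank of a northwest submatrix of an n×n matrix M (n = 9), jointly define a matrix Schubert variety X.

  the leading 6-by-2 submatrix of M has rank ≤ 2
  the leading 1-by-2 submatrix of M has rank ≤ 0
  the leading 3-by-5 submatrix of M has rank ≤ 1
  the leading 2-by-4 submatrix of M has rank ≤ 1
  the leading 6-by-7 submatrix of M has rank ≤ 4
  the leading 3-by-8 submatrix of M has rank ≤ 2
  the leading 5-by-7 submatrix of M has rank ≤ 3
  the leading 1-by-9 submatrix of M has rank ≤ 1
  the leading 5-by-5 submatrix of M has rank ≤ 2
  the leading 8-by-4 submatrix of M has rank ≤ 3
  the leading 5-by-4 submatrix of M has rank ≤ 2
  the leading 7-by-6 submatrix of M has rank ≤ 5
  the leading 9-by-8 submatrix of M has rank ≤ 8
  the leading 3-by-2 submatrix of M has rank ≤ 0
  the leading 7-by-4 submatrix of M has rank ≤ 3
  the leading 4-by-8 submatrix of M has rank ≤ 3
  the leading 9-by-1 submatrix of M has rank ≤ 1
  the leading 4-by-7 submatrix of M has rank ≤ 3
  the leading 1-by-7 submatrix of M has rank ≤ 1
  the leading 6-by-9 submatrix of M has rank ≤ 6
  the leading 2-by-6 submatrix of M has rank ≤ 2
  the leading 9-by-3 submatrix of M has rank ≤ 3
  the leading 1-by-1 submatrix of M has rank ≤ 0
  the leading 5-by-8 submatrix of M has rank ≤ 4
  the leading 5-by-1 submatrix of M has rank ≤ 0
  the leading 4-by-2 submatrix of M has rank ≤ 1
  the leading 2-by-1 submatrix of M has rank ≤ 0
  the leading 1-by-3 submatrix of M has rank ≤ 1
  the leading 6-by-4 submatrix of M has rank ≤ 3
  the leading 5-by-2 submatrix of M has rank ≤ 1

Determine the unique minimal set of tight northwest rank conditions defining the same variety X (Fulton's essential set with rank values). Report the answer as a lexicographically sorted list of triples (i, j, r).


Propagating the 30 rank bounds to every northwest block:

  i=1: 0 0 1 1 1 1 1 1 1
  i=2: 0 0 1 1 1 2 2 2 2
  i=3: 0 0 1 1 1 2 2 2 3
  i=4: 0 1 2 2 2 3 3 3 4
  i=5: 0 1 2 2 2 3 3 4 5
  i=6: 1 2 3 3 3 4 4 5 6
  i=7: 1 2 3 3 4 5 5 6 7
  i=8: 1 2 3 3 4 5 6 7 8
  i=9: 1 2 3 4 5 6 7 8 9

second differences of R give the permutation w = (3, 6, 9, 2, 8, 1, 5, 7, 4).

|D(w)|=19, |Ess(w)|=7:

[(3, 2, 0), (3, 5, 1), (3, 8, 2), (5, 1, 0), (5, 5, 2), (5, 7, 3), (8, 4, 3)]


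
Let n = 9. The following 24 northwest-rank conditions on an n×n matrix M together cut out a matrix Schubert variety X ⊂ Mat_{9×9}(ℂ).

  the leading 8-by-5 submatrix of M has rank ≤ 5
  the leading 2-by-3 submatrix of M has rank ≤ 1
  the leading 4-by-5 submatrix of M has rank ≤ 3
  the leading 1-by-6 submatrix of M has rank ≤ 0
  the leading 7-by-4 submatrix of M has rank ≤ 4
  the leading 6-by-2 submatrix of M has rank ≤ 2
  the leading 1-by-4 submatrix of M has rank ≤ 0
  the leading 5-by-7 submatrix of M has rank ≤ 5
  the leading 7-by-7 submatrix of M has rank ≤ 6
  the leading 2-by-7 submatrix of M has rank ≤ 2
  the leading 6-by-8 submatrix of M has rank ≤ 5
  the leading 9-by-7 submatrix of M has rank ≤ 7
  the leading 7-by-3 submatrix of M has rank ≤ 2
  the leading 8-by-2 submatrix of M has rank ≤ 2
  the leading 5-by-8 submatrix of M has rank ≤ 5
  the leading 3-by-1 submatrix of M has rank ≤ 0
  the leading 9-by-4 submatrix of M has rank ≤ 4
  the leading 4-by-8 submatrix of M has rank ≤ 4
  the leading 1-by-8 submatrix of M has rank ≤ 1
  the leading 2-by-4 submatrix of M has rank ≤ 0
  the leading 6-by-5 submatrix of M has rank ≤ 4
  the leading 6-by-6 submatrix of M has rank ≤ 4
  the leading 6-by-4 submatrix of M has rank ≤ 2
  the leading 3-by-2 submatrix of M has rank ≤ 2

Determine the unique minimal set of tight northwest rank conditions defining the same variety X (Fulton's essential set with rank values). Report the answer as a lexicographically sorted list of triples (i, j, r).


Reconstructing r_w from the 24 given conditions:

  i=1: 0, 0, 0, 0, 0, 0, 1, 1, 1
  i=2: 0, 0, 0, 0, 1, 1, 2, 2, 2
  i=3: 0, 1, 1, 1, 2, 2, 3, 3, 3
  i=4: 1, 2, 2, 2, 3, 3, 4, 4, 4
  i=5: 1, 2, 2, 2, 3, 4, 5, 5, 5
  i=6: 1, 2, 2, 2, 3, 4, 5, 5, 6
  i=7: 1, 2, 2, 3, 4, 5, 6, 6, 7
  i=8: 1, 2, 3, 4, 5, 6, 7, 7, 8
  i=9: 1, 2, 3, 4, 5, 6, 7, 8, 9

so w = (7, 5, 2, 1, 6, 9, 4, 3, 8).

Rothe diagram D(w) (17 cells), 6 SE-corners (essential conditions):

[(1, 6, 0), (2, 4, 0), (3, 1, 0), (6, 4, 2), (6, 8, 5), (7, 3, 2)]


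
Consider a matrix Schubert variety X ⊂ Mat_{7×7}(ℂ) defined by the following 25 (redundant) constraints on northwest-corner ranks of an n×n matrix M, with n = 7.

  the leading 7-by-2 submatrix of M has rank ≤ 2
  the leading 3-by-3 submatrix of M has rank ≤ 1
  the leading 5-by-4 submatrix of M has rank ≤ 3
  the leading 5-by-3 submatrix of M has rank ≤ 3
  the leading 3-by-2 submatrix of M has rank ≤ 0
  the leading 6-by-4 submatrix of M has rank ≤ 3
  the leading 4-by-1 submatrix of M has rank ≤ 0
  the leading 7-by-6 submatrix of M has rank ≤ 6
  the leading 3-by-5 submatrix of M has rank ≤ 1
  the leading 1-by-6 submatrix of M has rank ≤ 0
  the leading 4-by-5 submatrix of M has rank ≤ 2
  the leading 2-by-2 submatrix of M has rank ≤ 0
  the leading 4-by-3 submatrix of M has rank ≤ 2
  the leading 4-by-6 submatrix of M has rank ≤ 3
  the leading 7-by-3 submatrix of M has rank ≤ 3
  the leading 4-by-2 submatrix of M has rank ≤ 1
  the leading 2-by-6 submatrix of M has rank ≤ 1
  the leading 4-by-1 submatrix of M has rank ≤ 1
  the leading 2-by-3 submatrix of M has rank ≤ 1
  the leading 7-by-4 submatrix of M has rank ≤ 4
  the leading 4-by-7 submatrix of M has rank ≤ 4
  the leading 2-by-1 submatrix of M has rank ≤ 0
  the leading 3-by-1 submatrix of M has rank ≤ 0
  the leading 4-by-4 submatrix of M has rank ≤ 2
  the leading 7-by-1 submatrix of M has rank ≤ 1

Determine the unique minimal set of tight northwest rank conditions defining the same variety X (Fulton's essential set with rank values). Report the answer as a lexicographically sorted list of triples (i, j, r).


The tightest implied rank at each (i,j), from the 25 conditions:

  R[1]: 0 | 0 | 0 | 0 | 0 | 0 | 1
  R[2]: 0 | 0 | 1 | 1 | 1 | 1 | 2
  R[3]: 0 | 0 | 1 | 1 | 1 | 2 | 3
  R[4]: 0 | 1 | 2 | 2 | 2 | 3 | 4
  R[5]: 1 | 2 | 3 | 3 | 3 | 4 | 5
  R[6]: 1 | 2 | 3 | 3 | 4 | 5 | 6
  R[7]: 1 | 2 | 3 | 4 | 5 | 6 | 7

hence w(1..7) = (7, 3, 6, 2, 1, 5, 4).

Fulton essential set (5 of the 14 Rothe cells):

[(1, 6, 0), (3, 2, 0), (3, 5, 1), (4, 1, 0), (6, 4, 3)]


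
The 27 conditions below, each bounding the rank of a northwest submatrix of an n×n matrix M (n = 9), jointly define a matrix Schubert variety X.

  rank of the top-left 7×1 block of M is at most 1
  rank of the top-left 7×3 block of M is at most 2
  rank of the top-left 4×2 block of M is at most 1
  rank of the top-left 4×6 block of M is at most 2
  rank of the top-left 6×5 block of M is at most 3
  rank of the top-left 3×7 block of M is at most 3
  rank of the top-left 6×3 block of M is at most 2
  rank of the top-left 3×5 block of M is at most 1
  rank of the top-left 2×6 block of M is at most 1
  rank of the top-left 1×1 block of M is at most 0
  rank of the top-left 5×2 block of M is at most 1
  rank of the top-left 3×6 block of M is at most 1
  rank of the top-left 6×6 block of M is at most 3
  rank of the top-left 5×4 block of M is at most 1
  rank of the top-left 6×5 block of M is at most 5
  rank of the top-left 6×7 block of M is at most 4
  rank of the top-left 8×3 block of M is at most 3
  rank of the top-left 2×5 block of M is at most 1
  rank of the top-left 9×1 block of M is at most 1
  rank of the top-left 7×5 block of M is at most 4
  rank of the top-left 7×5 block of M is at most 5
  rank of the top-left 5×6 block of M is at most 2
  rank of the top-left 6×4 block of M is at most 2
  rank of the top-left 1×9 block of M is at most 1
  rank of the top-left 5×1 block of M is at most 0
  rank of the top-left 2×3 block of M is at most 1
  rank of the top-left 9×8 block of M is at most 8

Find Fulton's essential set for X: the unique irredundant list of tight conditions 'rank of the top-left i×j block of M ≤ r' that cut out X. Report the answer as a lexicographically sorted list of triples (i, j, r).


The tightest implied rank at each (i,j), from the 27 conditions:

  0  1  1  1  1  1  1  1  1
  0  1  1  1  1  1  2  2  2
  0  1  1  1  1  1  2  3  3
  0  1  1  1  2  2  3  4  4
  0  1  1  1  2  2  3  4  5
  1  2  2  2  3  3  4  5  6
  1  2  2  3  4  4  5  6  7
  1  2  3  4  5  5  6  7  8
  1  2  3  4  5  6  7  8  9

the unique w with this rank table is (2, 7, 8, 5, 9, 1, 4, 3, 6).

D(w) has 19 cells with 5 SE-corners; essential set:

[(3, 6, 1), (5, 1, 0), (5, 4, 1), (5, 6, 2), (7, 3, 2)]


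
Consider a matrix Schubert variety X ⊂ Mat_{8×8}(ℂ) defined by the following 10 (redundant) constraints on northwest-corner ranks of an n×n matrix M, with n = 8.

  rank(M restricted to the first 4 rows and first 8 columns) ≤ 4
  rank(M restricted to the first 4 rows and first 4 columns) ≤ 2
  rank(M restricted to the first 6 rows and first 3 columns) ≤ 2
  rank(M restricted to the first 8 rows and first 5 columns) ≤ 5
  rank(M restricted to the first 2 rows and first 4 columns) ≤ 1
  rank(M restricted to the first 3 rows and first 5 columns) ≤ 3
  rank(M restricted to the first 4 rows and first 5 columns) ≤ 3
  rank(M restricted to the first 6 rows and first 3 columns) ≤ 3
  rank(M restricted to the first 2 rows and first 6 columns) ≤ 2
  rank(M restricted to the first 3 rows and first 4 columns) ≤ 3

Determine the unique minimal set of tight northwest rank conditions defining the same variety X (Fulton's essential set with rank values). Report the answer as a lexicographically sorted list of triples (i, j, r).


Propagating the 10 rank bounds to every northwest block:

  row 1: 1 1 1 1 1 1 1 1
  row 2: 1 1 1 1 2 2 2 2
  row 3: 1 2 2 2 3 3 3 3
  row 4: 1 2 2 2 3 4 4 4
  row 5: 1 2 2 3 4 5 5 5
  row 6: 1 2 2 3 4 5 6 6
  row 7: 1 2 3 4 5 6 7 7
  row 8: 1 2 3 4 5 6 7 8

reading off 1-entries of Δ²R: w = (1, 5, 2, 6, 4, 7, 3, 8).

D(w) has 7 cells with 3 SE-corners; essential set:

[(2, 4, 1), (4, 4, 2), (6, 3, 2)]


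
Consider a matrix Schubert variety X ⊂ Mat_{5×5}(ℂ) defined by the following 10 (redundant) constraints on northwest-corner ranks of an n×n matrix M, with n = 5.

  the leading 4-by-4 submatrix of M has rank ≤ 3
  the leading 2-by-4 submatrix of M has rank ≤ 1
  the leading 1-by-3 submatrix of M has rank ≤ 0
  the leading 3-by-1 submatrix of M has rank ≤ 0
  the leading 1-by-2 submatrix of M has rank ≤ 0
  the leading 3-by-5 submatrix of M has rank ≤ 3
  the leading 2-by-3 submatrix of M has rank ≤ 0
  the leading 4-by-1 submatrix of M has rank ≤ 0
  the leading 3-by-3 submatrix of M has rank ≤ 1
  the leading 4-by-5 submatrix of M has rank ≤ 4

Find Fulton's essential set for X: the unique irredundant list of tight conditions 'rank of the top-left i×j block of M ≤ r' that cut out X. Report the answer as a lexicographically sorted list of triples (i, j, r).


Recovering R(i,j) via the rank-extension bound from the 10 conditions:

  i=1: 0 | 0 | 0 | 1 | 1
  i=2: 0 | 0 | 0 | 1 | 2
  i=3: 0 | 1 | 1 | 2 | 3
  i=4: 0 | 1 | 2 | 3 | 4
  i=5: 1 | 2 | 3 | 4 | 5

hence w(1..5) = (4, 5, 2, 3, 1).

Fulton essential set (2 of the 8 Rothe cells):

[(2, 3, 0), (4, 1, 0)]


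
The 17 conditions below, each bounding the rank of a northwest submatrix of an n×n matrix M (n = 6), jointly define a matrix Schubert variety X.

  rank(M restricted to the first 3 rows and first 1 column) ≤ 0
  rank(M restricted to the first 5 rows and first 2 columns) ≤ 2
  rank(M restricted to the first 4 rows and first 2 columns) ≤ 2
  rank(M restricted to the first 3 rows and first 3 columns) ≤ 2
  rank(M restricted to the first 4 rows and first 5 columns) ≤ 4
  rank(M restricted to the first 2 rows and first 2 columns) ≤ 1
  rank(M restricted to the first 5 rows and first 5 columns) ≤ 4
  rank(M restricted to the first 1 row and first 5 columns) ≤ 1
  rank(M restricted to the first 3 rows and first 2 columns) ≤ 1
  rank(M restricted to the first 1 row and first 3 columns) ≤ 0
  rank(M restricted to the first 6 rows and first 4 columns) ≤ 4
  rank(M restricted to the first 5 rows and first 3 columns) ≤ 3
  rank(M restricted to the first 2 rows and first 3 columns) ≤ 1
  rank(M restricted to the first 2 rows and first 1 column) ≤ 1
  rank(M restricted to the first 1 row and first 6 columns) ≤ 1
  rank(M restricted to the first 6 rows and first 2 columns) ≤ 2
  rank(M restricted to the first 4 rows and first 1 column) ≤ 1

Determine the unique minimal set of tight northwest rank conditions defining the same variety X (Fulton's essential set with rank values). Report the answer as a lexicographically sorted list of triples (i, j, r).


Reconstructing r_w from the 17 given conditions:

  R[1]: 0  0  0  1  1  1
  R[2]: 0  1  1  2  2  2
  R[3]: 0  1  2  3  3  3
  R[4]: 1  2  3  4  4  4
  R[5]: 1  2  3  4  4  5
  R[6]: 1  2  3  4  5  6

giving w = (4, 2, 3, 1, 6, 5) via Δ²R.

3 SE-corners of the 6-cell Rothe diagram give Ess(w):

[(1, 3, 0), (3, 1, 0), (5, 5, 4)]


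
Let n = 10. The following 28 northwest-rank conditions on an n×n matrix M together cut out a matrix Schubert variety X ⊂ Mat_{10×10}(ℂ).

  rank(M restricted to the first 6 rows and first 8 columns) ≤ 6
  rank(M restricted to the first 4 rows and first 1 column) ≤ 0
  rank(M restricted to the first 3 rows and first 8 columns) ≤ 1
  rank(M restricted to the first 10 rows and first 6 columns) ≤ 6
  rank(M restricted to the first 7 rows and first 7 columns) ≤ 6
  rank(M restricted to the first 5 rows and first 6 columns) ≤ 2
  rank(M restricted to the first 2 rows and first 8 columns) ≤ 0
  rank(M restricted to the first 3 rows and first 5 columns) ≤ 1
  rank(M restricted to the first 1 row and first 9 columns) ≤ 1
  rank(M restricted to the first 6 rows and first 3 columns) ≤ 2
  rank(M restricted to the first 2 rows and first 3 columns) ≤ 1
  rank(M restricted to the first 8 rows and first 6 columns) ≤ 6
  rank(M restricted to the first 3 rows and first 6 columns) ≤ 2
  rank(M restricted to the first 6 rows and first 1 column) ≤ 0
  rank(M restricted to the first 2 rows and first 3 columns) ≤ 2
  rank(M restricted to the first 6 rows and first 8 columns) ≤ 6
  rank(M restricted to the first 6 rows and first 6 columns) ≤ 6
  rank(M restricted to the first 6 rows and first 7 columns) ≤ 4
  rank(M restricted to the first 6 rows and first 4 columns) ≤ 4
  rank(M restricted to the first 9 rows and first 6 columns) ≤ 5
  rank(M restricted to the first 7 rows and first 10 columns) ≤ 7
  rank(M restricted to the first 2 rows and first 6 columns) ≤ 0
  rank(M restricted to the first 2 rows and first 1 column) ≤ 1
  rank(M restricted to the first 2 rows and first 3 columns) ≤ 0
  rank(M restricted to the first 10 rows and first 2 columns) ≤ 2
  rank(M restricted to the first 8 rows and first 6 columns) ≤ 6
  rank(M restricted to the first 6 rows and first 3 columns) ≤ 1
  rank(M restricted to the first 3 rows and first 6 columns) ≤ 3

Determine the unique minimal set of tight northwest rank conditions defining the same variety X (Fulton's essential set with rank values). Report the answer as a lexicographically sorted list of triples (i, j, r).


Recovering R(i,j) via the rank-extension bound from the 28 conditions:

  R[1]: 0 0 0 0 0 0 0 0 1 1
  R[2]: 0 0 0 0 0 0 0 0 1 2
  R[3]: 0 1 1 1 1 1 1 1 2 3
  R[4]: 0 1 1 2 2 2 2 2 3 4
  R[5]: 0 1 1 2 2 2 3 3 4 5
  R[6]: 0 1 1 2 3 3 4 4 5 6
  R[7]: 1 2 2 3 4 4 5 5 6 7
  R[8]: 1 2 3 4 5 5 6 6 7 8
  R[9]: 1 2 3 4 5 5 6 7 8 9
  R[10]: 1 2 3 4 5 6 7 8 9 10

so w = (9, 10, 2, 4, 7, 5, 1, 3, 8, 6).

D(w) has 26 cells with 5 SE-corners; essential set:

[(2, 8, 0), (5, 6, 2), (6, 1, 0), (6, 3, 1), (9, 6, 5)]


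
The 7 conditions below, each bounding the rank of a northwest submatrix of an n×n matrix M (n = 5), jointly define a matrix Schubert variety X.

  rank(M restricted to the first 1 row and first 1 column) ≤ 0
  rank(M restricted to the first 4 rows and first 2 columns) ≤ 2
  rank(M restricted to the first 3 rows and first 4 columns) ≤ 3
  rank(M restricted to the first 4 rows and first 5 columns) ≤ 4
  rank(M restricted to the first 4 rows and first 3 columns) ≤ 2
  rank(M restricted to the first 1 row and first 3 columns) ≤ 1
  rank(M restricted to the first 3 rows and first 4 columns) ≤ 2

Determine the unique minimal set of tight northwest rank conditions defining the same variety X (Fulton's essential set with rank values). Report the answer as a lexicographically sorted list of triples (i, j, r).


Recovering R(i,j) via the rank-extension bound from the 7 conditions:

  row 1: 0 1 1 1 1
  row 2: 1 2 2 2 2
  row 3: 1 2 2 2 3
  row 4: 1 2 2 3 4
  row 5: 1 2 3 4 5

second differences of R give the permutation w = (2, 1, 5, 4, 3).

3 SE-corners of the 4-cell Rothe diagram give Ess(w):

[(1, 1, 0), (3, 4, 2), (4, 3, 2)]


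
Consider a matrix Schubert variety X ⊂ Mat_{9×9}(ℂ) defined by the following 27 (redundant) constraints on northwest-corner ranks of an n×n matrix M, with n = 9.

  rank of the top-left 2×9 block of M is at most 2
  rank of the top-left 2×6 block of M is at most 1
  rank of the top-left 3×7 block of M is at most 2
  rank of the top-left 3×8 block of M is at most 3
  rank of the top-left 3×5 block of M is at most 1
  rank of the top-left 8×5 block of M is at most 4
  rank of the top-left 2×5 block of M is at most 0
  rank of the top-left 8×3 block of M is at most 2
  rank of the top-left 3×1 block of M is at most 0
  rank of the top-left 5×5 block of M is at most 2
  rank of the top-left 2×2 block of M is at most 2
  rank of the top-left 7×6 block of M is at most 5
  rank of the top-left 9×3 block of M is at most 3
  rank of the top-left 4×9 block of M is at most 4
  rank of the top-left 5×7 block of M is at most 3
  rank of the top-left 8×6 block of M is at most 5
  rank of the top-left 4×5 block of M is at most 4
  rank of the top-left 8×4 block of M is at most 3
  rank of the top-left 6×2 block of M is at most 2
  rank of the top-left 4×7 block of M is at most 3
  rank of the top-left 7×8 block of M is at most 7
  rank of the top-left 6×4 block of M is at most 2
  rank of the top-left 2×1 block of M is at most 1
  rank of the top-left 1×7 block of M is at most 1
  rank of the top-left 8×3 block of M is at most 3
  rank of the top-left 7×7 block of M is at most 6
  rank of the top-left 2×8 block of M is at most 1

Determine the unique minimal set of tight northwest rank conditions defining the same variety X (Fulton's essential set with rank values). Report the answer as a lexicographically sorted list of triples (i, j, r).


Computing R[i][j] = min implied NW-rank bound (n=9, 27 conditions):

  0  0  0  0  0  1  1  1  1
  0  0  0  0  0  1  1  1  2
  0  1  1  1  1  2  2  2  3
  1  2  2  2  2  3  3  3  4
  1  2  2  2  2  3  3  4  5
  1  2  2  2  3  4  4  5  6
  1  2  2  3  4  5  5  6  7
  1  2  2  3  4  5  6  7  8
  1  2  3  4  5  6  7  8  9

hence w(1..9) = (6, 9, 2, 1, 8, 5, 4, 7, 3).

Rothe diagram D(w) (21 cells), 7 SE-corners (essential conditions):

[(2, 5, 0), (2, 8, 1), (3, 1, 0), (5, 5, 2), (5, 7, 3), (6, 4, 2), (8, 3, 2)]


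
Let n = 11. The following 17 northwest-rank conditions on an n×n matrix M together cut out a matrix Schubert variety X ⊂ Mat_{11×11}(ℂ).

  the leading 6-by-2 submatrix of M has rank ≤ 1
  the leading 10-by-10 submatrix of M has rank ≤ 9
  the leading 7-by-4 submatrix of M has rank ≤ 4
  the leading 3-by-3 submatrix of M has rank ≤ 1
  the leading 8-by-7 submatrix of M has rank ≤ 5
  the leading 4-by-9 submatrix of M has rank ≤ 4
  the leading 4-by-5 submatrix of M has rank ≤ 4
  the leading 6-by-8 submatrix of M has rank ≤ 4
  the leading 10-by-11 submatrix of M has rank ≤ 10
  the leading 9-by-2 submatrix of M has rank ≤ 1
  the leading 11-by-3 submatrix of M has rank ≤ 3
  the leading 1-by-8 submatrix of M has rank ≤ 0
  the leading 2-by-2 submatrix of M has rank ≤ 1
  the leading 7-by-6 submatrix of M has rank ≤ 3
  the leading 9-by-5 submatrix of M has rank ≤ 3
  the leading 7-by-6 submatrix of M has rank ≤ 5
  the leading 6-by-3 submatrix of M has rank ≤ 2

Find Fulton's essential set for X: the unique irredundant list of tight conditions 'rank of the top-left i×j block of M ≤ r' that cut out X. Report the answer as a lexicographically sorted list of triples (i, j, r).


The tightest implied rank at each (i,j), from the 17 conditions:

  0, 0, 0, 0, 0, 0, 0, 0, 1, 1, 1
  1, 1, 1, 1, 1, 1, 1, 1, 2, 2, 2
  1, 1, 1, 2, 2, 2, 2, 2, 3, 3, 3
  1, 1, 2, 3, 3, 3, 3, 3, 4, 4, 4
  1, 1, 2, 3, 3, 3, 4, 4, 5, 5, 5
  1, 1, 2, 3, 3, 3, 4, 4, 5, 6, 6
  1, 1, 2, 3, 3, 3, 4, 5, 6, 7, 7
  1, 1, 2, 3, 3, 4, 5, 6, 7, 8, 8
  1, 1, 2, 3, 3, 4, 5, 6, 7, 8, 9
  1, 2, 3, 4, 4, 5, 6, 7, 8, 9, 10
  1, 2, 3, 4, 5, 6, 7, 8, 9, 10, 11

hence w(1..11) = (9, 1, 4, 3, 7, 10, 8, 6, 11, 2, 5).

6 SE-corners of the 25-cell Rothe diagram give Ess(w):

[(1, 8, 0), (3, 3, 1), (6, 8, 4), (7, 6, 3), (9, 2, 1), (9, 5, 3)]


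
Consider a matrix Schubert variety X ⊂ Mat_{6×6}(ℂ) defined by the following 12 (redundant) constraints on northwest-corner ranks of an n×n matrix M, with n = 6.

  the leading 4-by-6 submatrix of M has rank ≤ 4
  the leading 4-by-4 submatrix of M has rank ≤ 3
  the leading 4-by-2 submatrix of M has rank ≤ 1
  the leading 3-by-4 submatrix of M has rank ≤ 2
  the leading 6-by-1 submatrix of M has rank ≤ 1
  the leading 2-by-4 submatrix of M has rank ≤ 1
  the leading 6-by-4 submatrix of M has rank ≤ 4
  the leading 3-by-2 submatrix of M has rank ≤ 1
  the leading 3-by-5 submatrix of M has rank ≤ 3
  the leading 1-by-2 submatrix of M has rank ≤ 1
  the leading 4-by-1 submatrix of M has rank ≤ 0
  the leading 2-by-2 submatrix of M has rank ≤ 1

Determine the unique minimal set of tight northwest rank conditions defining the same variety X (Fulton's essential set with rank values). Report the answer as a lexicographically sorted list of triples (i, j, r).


Reconstructing r_w from the 12 given conditions:

  0 1 1 1 1 1
  0 1 1 1 2 2
  0 1 2 2 3 3
  0 1 2 3 4 4
  1 2 3 4 5 5
  1 2 3 4 5 6

giving w = (2, 5, 3, 4, 1, 6) via Δ²R.

Rothe diagram D(w) (6 cells), 2 SE-corners (essential conditions):

[(2, 4, 1), (4, 1, 0)]


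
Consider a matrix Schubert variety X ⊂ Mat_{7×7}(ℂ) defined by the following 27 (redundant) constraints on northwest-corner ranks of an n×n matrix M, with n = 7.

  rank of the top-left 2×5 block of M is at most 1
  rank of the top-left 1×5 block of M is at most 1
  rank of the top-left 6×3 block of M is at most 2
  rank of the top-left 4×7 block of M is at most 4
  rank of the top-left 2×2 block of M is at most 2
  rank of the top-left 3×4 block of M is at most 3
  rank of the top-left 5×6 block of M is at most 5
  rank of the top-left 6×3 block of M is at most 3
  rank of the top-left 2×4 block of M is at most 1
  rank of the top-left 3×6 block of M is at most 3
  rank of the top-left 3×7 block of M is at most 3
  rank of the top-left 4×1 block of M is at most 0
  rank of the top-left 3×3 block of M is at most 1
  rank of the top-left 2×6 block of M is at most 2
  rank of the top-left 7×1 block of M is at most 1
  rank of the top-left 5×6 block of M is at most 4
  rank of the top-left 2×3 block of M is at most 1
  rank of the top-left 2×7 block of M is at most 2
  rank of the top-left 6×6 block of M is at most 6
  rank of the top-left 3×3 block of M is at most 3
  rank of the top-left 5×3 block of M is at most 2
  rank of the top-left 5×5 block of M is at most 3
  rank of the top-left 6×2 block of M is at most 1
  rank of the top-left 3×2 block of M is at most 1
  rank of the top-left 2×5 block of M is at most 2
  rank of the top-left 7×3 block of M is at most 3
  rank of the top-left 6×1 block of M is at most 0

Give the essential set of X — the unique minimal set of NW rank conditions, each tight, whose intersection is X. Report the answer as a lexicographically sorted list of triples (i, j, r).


Reconstructing r_w from the 27 given conditions:

  i=1: 0 | 1 | 1 | 1 | 1 | 1 | 1
  i=2: 0 | 1 | 1 | 1 | 1 | 2 | 2
  i=3: 0 | 1 | 1 | 2 | 2 | 3 | 3
  i=4: 0 | 1 | 2 | 3 | 3 | 4 | 4
  i=5: 0 | 1 | 2 | 3 | 3 | 4 | 5
  i=6: 0 | 1 | 2 | 3 | 4 | 5 | 6
  i=7: 1 | 2 | 3 | 4 | 5 | 6 | 7

the unique w with this rank table is (2, 6, 4, 3, 7, 5, 1).

D(w) has 11 cells with 4 SE-corners; essential set:

[(2, 5, 1), (3, 3, 1), (5, 5, 3), (6, 1, 0)]


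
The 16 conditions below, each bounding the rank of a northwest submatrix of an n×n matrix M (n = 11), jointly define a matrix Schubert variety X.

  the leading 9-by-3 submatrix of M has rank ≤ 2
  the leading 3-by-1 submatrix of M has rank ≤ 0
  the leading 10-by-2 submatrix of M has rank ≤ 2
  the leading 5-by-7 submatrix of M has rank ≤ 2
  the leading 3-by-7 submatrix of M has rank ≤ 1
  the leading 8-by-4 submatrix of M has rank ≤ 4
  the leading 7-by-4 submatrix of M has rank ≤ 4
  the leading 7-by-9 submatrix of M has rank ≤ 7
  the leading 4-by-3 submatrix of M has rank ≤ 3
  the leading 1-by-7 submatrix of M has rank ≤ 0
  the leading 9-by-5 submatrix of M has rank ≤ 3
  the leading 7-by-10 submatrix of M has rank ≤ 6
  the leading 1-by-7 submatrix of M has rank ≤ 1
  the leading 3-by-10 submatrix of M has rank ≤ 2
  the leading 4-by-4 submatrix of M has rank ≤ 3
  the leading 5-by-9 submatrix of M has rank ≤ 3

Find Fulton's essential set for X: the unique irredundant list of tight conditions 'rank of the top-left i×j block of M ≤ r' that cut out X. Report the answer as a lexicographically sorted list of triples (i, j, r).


Reconstructing r_w from the 16 given conditions:

  i=1: 0  0  0  0  0  0  0  1  1  1  1
  i=2: 0  1  1  1  1  1  1  2  2  2  2
  i=3: 0  1  1  1  1  1  1  2  2  2  3
  i=4: 1  2  2  2  2  2  2  3  3  3  4
  i=5: 1  2  2  2  2  2  2  3  3  4  5
  i=6: 1  2  2  3  3  3  3  4  4  5  6
  i=7: 1  2  2  3  3  4  4  5  5  6  7
  i=8: 1  2  2  3  3  4  5  6  6  7  8
  i=9: 1  2  2  3  3  4  5  6  7  8  9
  i=10: 1  2  3  4  4  5  6  7  8  9  10
  i=11: 1  2  3  4  5  6  7  8  9  10  11

so w = (8, 2, 11, 1, 10, 4, 6, 7, 9, 3, 5).

Rothe diagram D(w) (29 cells), 8 SE-corners (essential conditions):

[(1, 7, 0), (3, 1, 0), (3, 7, 1), (3, 10, 2), (5, 7, 2), (5, 9, 3), (9, 3, 2), (9, 5, 3)]


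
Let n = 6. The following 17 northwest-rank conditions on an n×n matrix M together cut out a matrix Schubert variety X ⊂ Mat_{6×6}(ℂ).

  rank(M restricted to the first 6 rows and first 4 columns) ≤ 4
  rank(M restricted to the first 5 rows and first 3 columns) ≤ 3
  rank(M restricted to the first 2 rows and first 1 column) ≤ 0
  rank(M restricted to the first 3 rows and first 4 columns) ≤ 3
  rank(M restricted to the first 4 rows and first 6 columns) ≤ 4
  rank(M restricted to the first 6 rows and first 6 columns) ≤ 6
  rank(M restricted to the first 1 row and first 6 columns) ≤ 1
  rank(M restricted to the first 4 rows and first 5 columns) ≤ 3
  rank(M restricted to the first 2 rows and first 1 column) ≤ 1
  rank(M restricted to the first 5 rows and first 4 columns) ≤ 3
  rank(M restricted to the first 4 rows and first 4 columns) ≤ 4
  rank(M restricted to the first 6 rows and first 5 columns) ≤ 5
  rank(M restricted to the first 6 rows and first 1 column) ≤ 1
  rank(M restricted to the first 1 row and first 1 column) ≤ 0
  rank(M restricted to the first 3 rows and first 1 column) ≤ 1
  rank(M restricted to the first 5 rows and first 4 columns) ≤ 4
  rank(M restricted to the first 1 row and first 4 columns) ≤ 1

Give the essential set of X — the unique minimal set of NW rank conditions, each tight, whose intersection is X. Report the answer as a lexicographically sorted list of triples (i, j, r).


Reconstructing r_w from the 17 given conditions:

  row 1: 0 1 1 1 1 1
  row 2: 0 1 2 2 2 2
  row 3: 1 2 3 3 3 3
  row 4: 1 2 3 3 3 4
  row 5: 1 2 3 3 4 5
  row 6: 1 2 3 4 5 6

giving w = (2, 3, 1, 6, 5, 4) via Δ²R.

Rothe diagram D(w) (5 cells), 3 SE-corners (essential conditions):

[(2, 1, 0), (4, 5, 3), (5, 4, 3)]


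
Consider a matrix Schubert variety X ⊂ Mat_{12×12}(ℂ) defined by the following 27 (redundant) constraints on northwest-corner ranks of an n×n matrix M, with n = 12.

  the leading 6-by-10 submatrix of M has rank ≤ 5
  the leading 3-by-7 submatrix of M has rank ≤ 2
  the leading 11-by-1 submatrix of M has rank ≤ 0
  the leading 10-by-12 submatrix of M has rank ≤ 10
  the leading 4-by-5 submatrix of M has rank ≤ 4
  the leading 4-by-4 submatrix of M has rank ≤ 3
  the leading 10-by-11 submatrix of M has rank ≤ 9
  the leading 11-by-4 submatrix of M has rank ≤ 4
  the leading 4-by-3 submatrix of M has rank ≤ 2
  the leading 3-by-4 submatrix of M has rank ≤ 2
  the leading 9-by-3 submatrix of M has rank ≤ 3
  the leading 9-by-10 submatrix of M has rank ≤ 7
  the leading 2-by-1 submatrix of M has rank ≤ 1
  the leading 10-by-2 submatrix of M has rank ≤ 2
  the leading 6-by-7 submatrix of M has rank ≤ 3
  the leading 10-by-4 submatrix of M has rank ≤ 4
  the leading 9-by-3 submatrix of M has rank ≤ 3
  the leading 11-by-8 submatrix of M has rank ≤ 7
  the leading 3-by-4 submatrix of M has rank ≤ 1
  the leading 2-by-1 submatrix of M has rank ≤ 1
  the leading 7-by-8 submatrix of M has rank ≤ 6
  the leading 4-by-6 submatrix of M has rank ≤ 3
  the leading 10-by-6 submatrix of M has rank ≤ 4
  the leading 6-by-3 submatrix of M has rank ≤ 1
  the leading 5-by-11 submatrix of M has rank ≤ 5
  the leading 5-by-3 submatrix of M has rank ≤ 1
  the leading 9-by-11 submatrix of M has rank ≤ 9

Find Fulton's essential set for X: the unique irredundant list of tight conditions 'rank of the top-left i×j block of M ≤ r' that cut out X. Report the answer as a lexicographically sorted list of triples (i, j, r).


Reconstructing r_w from the 27 given conditions:

  i=1: 0 1 1 1 1 1 1 1 1 1 1 1
  i=2: 0 1 1 1 2 2 2 2 2 2 2 2
  i=3: 0 1 1 1 2 2 2 3 3 3 3 3
  i=4: 0 1 1 2 3 3 3 4 4 4 4 4
  i=5: 0 1 1 2 3 3 3 4 5 5 5 5
  i=6: 0 1 1 2 3 3 3 4 5 5 6 6
  i=7: 0 1 2 3 4 4 4 5 6 6 7 7
  i=8: 0 1 2 3 4 4 5 6 7 7 8 8
  i=9: 0 1 2 3 4 4 5 6 7 7 8 9
  i=10: 0 1 2 3 4 4 5 6 7 8 9 10
  i=11: 0 1 2 3 4 5 6 7 8 9 10 11
  i=12: 1 2 3 4 5 6 7 8 9 10 11 12

hence w(1..12) = (2, 5, 8, 4, 9, 11, 3, 7, 12, 10, 6, 1).

ℓ(w)=29; the 8 essential cells (i,j,r):

[(3, 4, 1), (3, 7, 2), (6, 3, 1), (6, 7, 3), (6, 10, 5), (9, 10, 7), (10, 6, 4), (11, 1, 0)]


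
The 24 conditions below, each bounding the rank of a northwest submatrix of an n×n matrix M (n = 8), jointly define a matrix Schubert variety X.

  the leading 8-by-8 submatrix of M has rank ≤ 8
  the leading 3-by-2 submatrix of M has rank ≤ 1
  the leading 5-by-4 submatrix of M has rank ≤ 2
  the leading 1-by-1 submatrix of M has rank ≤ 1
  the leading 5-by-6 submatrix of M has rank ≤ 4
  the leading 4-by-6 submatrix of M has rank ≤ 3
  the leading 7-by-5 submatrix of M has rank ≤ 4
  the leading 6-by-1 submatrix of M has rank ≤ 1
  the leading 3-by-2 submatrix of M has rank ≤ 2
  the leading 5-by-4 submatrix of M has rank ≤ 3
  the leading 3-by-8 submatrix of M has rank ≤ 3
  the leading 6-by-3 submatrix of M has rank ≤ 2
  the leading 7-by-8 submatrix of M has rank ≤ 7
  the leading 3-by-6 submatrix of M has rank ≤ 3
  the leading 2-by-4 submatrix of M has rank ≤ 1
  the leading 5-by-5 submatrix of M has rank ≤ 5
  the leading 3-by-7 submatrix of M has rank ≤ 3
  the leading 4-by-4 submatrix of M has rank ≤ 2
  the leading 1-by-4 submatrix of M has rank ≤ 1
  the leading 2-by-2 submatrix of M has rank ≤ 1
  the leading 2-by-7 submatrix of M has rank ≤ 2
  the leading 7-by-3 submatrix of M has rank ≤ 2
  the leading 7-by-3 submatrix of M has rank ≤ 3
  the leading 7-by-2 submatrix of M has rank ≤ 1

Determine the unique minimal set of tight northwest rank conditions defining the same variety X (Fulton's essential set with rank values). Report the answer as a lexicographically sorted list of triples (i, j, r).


Rank table r_w(8×8) implied by the 24 constraints:

  R[1]: 1 | 1 | 1 | 1 | 1 | 1 | 1 | 1
  R[2]: 1 | 1 | 1 | 1 | 2 | 2 | 2 | 2
  R[3]: 1 | 1 | 2 | 2 | 3 | 3 | 3 | 3
  R[4]: 1 | 1 | 2 | 2 | 3 | 3 | 4 | 4
  R[5]: 1 | 1 | 2 | 2 | 3 | 4 | 5 | 5
  R[6]: 1 | 1 | 2 | 3 | 4 | 5 | 6 | 6
  R[7]: 1 | 1 | 2 | 3 | 4 | 5 | 6 | 7
  R[8]: 1 | 2 | 3 | 4 | 5 | 6 | 7 | 8

reading off 1-entries of Δ²R: w = (1, 5, 3, 7, 6, 4, 8, 2).

Fulton essential set (4 of the 11 Rothe cells):

[(2, 4, 1), (4, 6, 3), (5, 4, 2), (7, 2, 1)]


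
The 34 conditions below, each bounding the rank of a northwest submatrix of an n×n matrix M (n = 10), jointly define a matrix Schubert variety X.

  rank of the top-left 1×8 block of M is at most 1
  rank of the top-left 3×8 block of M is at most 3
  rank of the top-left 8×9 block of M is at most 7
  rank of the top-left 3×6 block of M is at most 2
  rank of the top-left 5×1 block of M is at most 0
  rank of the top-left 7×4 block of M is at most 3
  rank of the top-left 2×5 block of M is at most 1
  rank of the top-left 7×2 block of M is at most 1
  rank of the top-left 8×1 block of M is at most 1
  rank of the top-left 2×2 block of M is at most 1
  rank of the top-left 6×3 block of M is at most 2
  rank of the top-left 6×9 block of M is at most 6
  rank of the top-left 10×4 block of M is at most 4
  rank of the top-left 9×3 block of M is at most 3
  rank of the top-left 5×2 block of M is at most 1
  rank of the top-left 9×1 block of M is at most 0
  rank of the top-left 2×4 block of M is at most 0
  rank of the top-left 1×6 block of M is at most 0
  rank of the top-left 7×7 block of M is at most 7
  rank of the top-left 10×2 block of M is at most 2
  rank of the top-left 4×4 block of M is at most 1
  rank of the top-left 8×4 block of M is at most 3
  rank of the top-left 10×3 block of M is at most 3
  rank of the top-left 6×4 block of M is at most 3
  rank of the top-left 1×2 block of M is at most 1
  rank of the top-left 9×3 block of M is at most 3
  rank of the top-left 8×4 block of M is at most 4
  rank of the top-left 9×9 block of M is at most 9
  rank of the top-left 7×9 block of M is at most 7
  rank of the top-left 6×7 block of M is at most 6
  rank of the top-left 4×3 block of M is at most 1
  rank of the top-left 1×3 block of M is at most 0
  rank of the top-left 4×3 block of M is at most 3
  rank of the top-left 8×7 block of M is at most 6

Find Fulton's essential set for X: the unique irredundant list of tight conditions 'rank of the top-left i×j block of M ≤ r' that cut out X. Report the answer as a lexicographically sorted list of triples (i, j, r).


Recovering R(i,j) via the rank-extension bound from the 34 conditions:

  row 1: 0  0  0  0  0  0  1  1  1  1
  row 2: 0  0  0  0  1  1  2  2  2  2
  row 3: 0  1  1  1  2  2  3  3  3  3
  row 4: 0  1  1  1  2  3  4  4  4  4
  row 5: 0  1  2  2  3  4  5  5  5  5
  row 6: 0  1  2  3  4  5  6  6  6  6
  row 7: 0  1  2  3  4  5  6  7  7  7
  row 8: 0  1  2  3  4  5  6  7  7  8
  row 9: 0  1  2  3  4  5  6  7  8  9
  row 10: 1  2  3  4  5  6  7  8  9  10

the unique w with this rank table is (7, 5, 2, 6, 3, 4, 8, 10, 9, 1).

|D(w)|=20, |Ess(w)|=5:

[(1, 6, 0), (2, 4, 0), (4, 4, 1), (8, 9, 7), (9, 1, 0)]


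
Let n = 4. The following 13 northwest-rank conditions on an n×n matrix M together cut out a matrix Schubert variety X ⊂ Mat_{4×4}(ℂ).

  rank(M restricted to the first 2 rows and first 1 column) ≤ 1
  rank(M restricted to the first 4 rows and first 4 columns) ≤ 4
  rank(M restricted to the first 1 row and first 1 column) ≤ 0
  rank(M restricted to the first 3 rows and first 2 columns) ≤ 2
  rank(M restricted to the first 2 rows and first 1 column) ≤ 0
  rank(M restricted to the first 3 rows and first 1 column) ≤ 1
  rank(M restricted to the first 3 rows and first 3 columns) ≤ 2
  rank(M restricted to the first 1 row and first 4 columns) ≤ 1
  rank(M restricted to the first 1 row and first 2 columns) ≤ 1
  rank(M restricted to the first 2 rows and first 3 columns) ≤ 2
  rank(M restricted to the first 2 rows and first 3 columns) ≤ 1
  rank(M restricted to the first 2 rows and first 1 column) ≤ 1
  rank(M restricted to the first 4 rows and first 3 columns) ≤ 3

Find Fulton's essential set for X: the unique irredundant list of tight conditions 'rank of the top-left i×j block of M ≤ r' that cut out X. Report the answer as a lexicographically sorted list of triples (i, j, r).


Reconstructing r_w from the 13 given conditions:

  i=1: 0  1  1  1
  i=2: 0  1  1  2
  i=3: 1  2  2  3
  i=4: 1  2  3  4

hence w(1..4) = (2, 4, 1, 3).

ℓ(w)=3; the 2 essential cells (i,j,r):

[(2, 1, 0), (2, 3, 1)]


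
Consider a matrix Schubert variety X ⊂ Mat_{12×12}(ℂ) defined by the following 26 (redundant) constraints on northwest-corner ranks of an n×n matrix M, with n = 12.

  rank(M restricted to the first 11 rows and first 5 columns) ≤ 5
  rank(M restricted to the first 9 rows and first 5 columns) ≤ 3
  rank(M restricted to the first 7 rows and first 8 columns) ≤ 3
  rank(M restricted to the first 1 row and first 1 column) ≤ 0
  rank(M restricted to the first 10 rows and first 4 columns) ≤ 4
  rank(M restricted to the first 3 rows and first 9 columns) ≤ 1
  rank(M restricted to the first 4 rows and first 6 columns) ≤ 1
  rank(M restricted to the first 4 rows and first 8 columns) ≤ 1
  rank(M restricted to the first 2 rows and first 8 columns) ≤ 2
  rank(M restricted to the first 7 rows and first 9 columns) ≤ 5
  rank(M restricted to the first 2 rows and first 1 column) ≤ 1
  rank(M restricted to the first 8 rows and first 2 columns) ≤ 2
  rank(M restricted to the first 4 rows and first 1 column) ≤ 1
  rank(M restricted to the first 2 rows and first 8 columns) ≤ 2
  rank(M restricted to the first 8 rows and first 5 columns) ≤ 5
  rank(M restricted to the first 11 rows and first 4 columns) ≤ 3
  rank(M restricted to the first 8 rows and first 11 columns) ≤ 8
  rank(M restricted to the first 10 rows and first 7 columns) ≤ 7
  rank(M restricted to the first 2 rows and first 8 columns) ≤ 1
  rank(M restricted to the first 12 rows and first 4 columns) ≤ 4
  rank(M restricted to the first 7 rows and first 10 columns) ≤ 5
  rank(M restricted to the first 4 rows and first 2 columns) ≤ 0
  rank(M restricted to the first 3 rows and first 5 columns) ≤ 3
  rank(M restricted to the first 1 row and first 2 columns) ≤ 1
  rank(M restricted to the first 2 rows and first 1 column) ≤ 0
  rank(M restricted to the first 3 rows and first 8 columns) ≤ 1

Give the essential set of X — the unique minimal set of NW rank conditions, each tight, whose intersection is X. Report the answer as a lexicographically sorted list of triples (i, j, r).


Rank table r_w(12×12) implied by the 26 constraints:

  i=1: 0 0 1 1 1 1 1 1 1 1 1 1
  i=2: 0 0 1 1 1 1 1 1 1 2 2 2
  i=3: 0 0 1 1 1 1 1 1 1 2 3 3
  i=4: 0 0 1 1 1 1 1 1 2 3 4 4
  i=5: 1 1 2 2 2 2 2 2 3 4 5 5
  i=6: 1 2 3 3 3 3 3 3 4 5 6 6
  i=7: 1 2 3 3 3 3 3 3 4 5 6 7
  i=8: 1 2 3 3 3 4 4 4 5 6 7 8
  i=9: 1 2 3 3 3 4 5 5 6 7 8 9
  i=10: 1 2 3 3 4 5 6 6 7 8 9 10
  i=11: 1 2 3 3 4 5 6 7 8 9 10 11
  i=12: 1 2 3 4 5 6 7 8 9 10 11 12

second differences of R give the permutation w = (3, 10, 11, 9, 1, 2, 12, 6, 7, 5, 8, 4).

6 SE-corners of the 36-cell Rothe diagram give Ess(w):

[(3, 9, 1), (4, 2, 0), (4, 8, 1), (7, 8, 3), (9, 5, 3), (11, 4, 3)]


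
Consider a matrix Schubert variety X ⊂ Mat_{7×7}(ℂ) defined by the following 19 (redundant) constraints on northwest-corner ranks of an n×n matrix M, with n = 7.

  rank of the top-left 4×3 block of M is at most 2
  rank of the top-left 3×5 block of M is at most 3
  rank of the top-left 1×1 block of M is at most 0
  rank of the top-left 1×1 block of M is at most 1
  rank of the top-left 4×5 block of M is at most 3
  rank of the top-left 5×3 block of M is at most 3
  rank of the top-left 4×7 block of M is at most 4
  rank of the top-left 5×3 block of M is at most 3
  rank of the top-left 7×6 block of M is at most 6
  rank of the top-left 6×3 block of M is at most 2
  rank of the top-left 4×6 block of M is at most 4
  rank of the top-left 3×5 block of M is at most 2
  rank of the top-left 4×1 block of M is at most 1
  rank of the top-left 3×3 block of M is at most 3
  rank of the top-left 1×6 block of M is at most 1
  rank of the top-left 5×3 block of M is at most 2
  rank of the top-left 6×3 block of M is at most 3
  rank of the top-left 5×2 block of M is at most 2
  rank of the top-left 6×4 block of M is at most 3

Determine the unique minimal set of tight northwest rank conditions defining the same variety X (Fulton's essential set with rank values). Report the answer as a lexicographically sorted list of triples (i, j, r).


Rank table r_w(7×7) implied by the 19 constraints:

  row 1: 0 | 1 | 1 | 1 | 1 | 1 | 1
  row 2: 1 | 2 | 2 | 2 | 2 | 2 | 2
  row 3: 1 | 2 | 2 | 2 | 2 | 3 | 3
  row 4: 1 | 2 | 2 | 3 | 3 | 4 | 4
  row 5: 1 | 2 | 2 | 3 | 4 | 5 | 5
  row 6: 1 | 2 | 2 | 3 | 4 | 5 | 6
  row 7: 1 | 2 | 3 | 4 | 5 | 6 | 7

hence w(1..7) = (2, 1, 6, 4, 5, 7, 3).

Fulton essential set (3 of the 7 Rothe cells):

[(1, 1, 0), (3, 5, 2), (6, 3, 2)]
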